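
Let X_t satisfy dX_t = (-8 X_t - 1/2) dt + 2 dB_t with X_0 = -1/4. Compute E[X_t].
E[X_t] = -1/16 - 3*exp(-8*t)/16

Taking expectations and using E[dB_t] = 0, the mean m(t) = E[X_t] satisfies the ODE m'(t) = a m(t) + b with m(0) = x_0. With a = -8, b = -1/2, x_0 = -1/4, the solution is
  m(t) = x_0 * exp(a t) + (b/a) * (exp(a t) - 1)
       = (-1/4) * exp((-8) t) + ((-1/2)/(-8)) * (exp((-8) t) - 1)
       = -1/16 - 3*exp(-8*t)/16.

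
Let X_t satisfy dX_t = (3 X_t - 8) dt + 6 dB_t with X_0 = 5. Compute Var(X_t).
Var(X_t) = 6*exp(6*t) - 6

The variance V(t) = Var(X_t) satisfies V'(t) = 2 a V(t) + c^2 with V(0) = 0 (drift coefficient is linear in X, diffusion is constant). With a = 3, c = 6, the solution is
  V(t) = (c^2 / (2 a)) * (exp(2 a t) - 1)
       = (6^2 / (2*3)) * (exp(6 t) - 1)
       = 6*exp(6*t) - 6.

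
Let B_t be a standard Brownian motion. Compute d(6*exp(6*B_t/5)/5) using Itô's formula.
d(6*exp(6*B_t/5)/5) = (108*exp(6*B_t/5)/125) dt + (36*exp(6*B_t/5)/25) dB_t

Itô's formula for f(B_t) gives d f(B_t) = f'(B_t) dB_t + (1/2) f''(B_t) dt. Compute derivatives of f(x) = 6*exp(6*x/5)/5:
  f'(x)  = 36*exp(6*x/5)/25
  f''(x) = 216*exp(6*x/5)/125
Substitute x = B_t and multiply the f'' term by 1/2:
  drift     = (1/2) * (216*exp(6*x/5)/125) evaluated at B_t = 108*exp(6*B_t/5)/125
  diffusion = (36*exp(6*x/5)/25) evaluated at B_t = 36*exp(6*B_t/5)/25
Therefore d(6*exp(6*B_t/5)/5) = (108*exp(6*B_t/5)/125) dt + (36*exp(6*B_t/5)/25) dB_t.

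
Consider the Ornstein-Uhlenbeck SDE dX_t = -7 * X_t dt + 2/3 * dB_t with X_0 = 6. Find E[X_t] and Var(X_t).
E[X_t] = 6*exp(-7*t); Var(X_t) = 2/63 - 2*exp(-14*t)/63

The OU SDE dX = -theta X dt + sigma dB admits the integrating factor exp(theta t): d(exp(theta t) X_t) = sigma exp(theta t) dB_t. Integrating from 0 to t:
  X_t = x_0 * exp(-theta t) + sigma * int_0^t exp(-theta (t-s)) dB_s.
The Itô integral has mean 0 and (by the Itô isometry) variance sigma^2 * int_0^t exp(-2 theta (t - s)) ds = sigma^2 * (1 - exp(-2 theta t)) / (2 theta).
With theta = 7, sigma = 2/3, x_0 = 6:
  E[X_t] = 6 * exp(-7 t) = 6*exp(-7*t)
  Var(X_t) = (2/3)^2 * (1 - exp(-2*7 t)) / (2 * 7) = 2/63 - 2*exp(-14*t)/63.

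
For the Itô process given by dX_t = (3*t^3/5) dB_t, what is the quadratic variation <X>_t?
<X>_t = 9*t^7/175

For an Itô process dX_t = a(t) dt + b(t) dB_t, the quadratic variation is <X>_t = int_0^t b(s)^2 ds (the drift term does not contribute). Here b(s) = 3*s^3/5, so
  b(s)^2 = 9*s^6/25.
Integrating from 0 to t:
  <X>_t = int_0^t (9*s^6/25) ds = 9*t^7/175.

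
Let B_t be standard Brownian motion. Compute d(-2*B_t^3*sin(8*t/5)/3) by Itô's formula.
d(-2*B_t^3*sin(8*t/5)/3) = (-2*B_t*(8*B_t^2*cos(8*t/5)/15 + sin(8*t/5))) dt + (-2*B_t^2*sin(8*t/5)) dB_t

Itô's formula for f(t, x): d f(t, B_t) = (f_t + (1/2) f_xx) dt + f_x dB_t. Compute partials of f(t, x) = -2*x^3*sin(8*t/5)/3:
  f_t(t,x)  = -16*x^3*cos(8*t/5)/15
  f_x(t,x)  = -2*x^2*sin(8*t/5)
  f_xx(t,x) = -4*x*sin(8*t/5)
Assemble drift = f_t + (1/2) f_xx = -2*x*(8*x^2*cos(8*t/5)/15 + sin(8*t/5)) and diffusion = f_x = -2*x^2*sin(8*t/5). Substituting x = B_t:
  d(-2*B_t^3*sin(8*t/5)/3) = (-2*B_t*(8*B_t^2*cos(8*t/5)/15 + sin(8*t/5))) dt + (-2*B_t^2*sin(8*t/5)) dB_t.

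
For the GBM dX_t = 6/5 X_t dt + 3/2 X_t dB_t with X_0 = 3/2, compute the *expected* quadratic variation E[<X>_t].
E[<X>_t] = 135*exp(93*t/20)/124 - 135/124

<X>_t = int_0^t ((3/2) * X_s)^2 ds. Taking expectation inside the integral: E[<X>_t] = (3/2)^2 * int_0^t E[X_s^2] ds. For GBM, E[X_s^2] = x_0^2 * exp((2 mu + sigma^2) s). Integrating:
  E[<X>_t] = (3/2)^2 * (3/2)^2 * (exp((2*(6/5) + (3/2)^2) t) - 1) / (2*(6/5) + (3/2)^2)
           = (3/2)^2 * (3/2)^2 * (exp((93/20) t) - 1) / (93/20) = 135*exp(93*t/20)/124 - 135/124.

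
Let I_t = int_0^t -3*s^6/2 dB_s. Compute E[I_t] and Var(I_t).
E[I_t] = 0; Var(I_t) = 9*t^13/52

The Itô integral of a deterministic integrand f(s) has mean 0 because each increment f(s) * (B_{s+ds} - B_s) has mean 0. By the Itô isometry:
  Var( int_0^t f(s) dB_s ) = E[ (int_0^t f(s) dB_s)^2 ] = int_0^t f(s)^2 ds.
Here f(s) = -3*s^6/2, so f(s)^2 = 9*s^12/4. Integrate:
  int_0^t (9*s^12/4) ds = 9*t^13/52.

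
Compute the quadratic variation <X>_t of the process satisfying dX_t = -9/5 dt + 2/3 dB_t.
<X>_t = 4*t/9

For an Itô process dX_t = a(t) dt + b(t) dB_t, the quadratic variation is <X>_t = int_0^t b(s)^2 ds (the drift term does not contribute). Here b(s) = 2/3, so
  b(s)^2 = 4/9.
Integrating from 0 to t:
  <X>_t = int_0^t (4/9) ds = 4*t/9.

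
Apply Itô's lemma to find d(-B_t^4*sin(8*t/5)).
d(-B_t^4*sin(8*t/5)) = (B_t^2*(-8*B_t^2*cos(8*t/5)/5 - 6*sin(8*t/5))) dt + (-4*B_t^3*sin(8*t/5)) dB_t

Itô's formula for f(t, x): d f(t, B_t) = (f_t + (1/2) f_xx) dt + f_x dB_t. Compute partials of f(t, x) = -x^4*sin(8*t/5):
  f_t(t,x)  = -8*x^4*cos(8*t/5)/5
  f_x(t,x)  = -4*x^3*sin(8*t/5)
  f_xx(t,x) = -12*x^2*sin(8*t/5)
Assemble drift = f_t + (1/2) f_xx = x^2*(-8*x^2*cos(8*t/5)/5 - 6*sin(8*t/5)) and diffusion = f_x = -4*x^3*sin(8*t/5). Substituting x = B_t:
  d(-B_t^4*sin(8*t/5)) = (B_t^2*(-8*B_t^2*cos(8*t/5)/5 - 6*sin(8*t/5))) dt + (-4*B_t^3*sin(8*t/5)) dB_t.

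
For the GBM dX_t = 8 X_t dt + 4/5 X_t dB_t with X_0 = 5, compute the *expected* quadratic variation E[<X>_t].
E[<X>_t] = 25*exp(416*t/25)/26 - 25/26

<X>_t = int_0^t ((4/5) * X_s)^2 ds. Taking expectation inside the integral: E[<X>_t] = (4/5)^2 * int_0^t E[X_s^2] ds. For GBM, E[X_s^2] = x_0^2 * exp((2 mu + sigma^2) s). Integrating:
  E[<X>_t] = (4/5)^2 * 5^2 * (exp((2*8 + (4/5)^2) t) - 1) / (2*8 + (4/5)^2)
           = (4/5)^2 * 5^2 * (exp((416/25) t) - 1) / (416/25) = 25*exp(416*t/25)/26 - 25/26.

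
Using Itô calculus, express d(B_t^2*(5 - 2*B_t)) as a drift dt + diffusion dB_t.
d(B_t^2*(5 - 2*B_t)) = (5 - 6*B_t) dt + (2*B_t*(5 - 3*B_t)) dB_t

Itô's formula for f(B_t) gives d f(B_t) = f'(B_t) dB_t + (1/2) f''(B_t) dt. Compute derivatives of f(x) = x^2*(5 - 2*x):
  f'(x)  = 2*x*(5 - 3*x)
  f''(x) = 10 - 12*x
Substitute x = B_t and multiply the f'' term by 1/2:
  drift     = (1/2) * (10 - 12*x) evaluated at B_t = 5 - 6*B_t
  diffusion = (2*x*(5 - 3*x)) evaluated at B_t = 2*B_t*(5 - 3*B_t)
Therefore d(B_t^2*(5 - 2*B_t)) = (5 - 6*B_t) dt + (2*B_t*(5 - 3*B_t)) dB_t.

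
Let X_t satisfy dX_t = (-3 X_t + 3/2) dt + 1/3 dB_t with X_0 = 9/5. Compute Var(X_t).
Var(X_t) = 1/54 - exp(-6*t)/54

The variance V(t) = Var(X_t) satisfies V'(t) = 2 a V(t) + c^2 with V(0) = 0 (drift coefficient is linear in X, diffusion is constant). With a = -3, c = 1/3, the solution is
  V(t) = (c^2 / (2 a)) * (exp(2 a t) - 1)
       = ((1/3)^2 / (2*(-3))) * (exp((-6) t) - 1)
       = 1/54 - exp(-6*t)/54.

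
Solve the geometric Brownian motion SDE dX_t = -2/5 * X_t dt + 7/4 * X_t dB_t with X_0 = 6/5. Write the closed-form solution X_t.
X_t = 6/5 * exp((-309/160) * t + (7/4) * B_t)

For GBM dX = mu X dt + sigma X dB with X_0 = x_0, apply Itô to Y = log X: dY = (mu - sigma^2/2) dt + sigma dB, so Y_t = log(x_0) + (mu - sigma^2/2) t + sigma B_t and hence X_t = x_0 * exp((mu - sigma^2/2) t + sigma B_t).
With mu = -2/5, sigma = 7/4, x_0 = 6/5, this gives:
  X_t = 6/5 * exp((-309/160) * t + (7/4) * B_t).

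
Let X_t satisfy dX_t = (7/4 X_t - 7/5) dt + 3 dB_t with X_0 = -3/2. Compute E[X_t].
E[X_t] = 4/5 - 23*exp(7*t/4)/10

Taking expectations and using E[dB_t] = 0, the mean m(t) = E[X_t] satisfies the ODE m'(t) = a m(t) + b with m(0) = x_0. With a = 7/4, b = -7/5, x_0 = -3/2, the solution is
  m(t) = x_0 * exp(a t) + (b/a) * (exp(a t) - 1)
       = (-3/2) * exp((7/4) t) + ((-7/5)/(7/4)) * (exp((7/4) t) - 1)
       = 4/5 - 23*exp(7*t/4)/10.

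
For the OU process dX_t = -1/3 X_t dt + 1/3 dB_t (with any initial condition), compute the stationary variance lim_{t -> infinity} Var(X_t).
lim Var(X_t) = 1/6

The OU SDE dX = -theta X dt + sigma dB admits the integrating factor exp(theta t): d(exp(theta t) X_t) = sigma exp(theta t) dB_t. Integrating from 0 to t gives X_t = x_0 * exp(-theta t) + sigma * int_0^t exp(-theta (t-s)) dB_s for any initial x_0. The Itô integral has variance (by the Itô isometry) sigma^2 * int_0^t exp(-2 theta (t - s)) ds = sigma^2 * (1 - exp(-2 theta t)) / (2 theta), independent of x_0.
With theta = 1/3, sigma = 1/3:
  Var(X_t) = (1/3)^2 * (1 - exp(-2*1/3 t)) / (2 * 1/3) = 1/6 - exp(-2*t/3)/6.
As t -> infinity, exp(-2*1/3 t) -> 0, so the stationary variance is sigma^2 / (2 theta) = 1/6.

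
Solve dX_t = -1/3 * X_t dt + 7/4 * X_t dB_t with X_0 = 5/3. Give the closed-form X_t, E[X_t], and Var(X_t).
X_t = 5/3 * exp((-179/96) t + (7/4) B_t); E[X_t] = 5*exp(-t/3)/3; Var(X_t) = (25*exp(49*t/16) - 25)*exp(-2*t/3)/9

For GBM dX = mu X dt + sigma X dB with X_0 = x_0, apply Itô to Y = log X: dY = (mu - sigma^2/2) dt + sigma dB, so Y_t = log(x_0) + (mu - sigma^2/2) t + sigma B_t and hence X_t = x_0 * exp((mu - sigma^2/2) t + sigma B_t).
With mu = -1/3, sigma = 7/4, x_0 = 5/3, this gives:
  X_t = 5/3 * exp((-179/96) * t + (7/4) * B_t).
Since sigma*B_t ~ Normal(0, sigma^2 t), E[exp(sigma*B_t)] = exp(sigma^2 t / 2); so E[X_t] = x_0 * exp((mu - sigma^2/2) t) * exp(sigma^2 t / 2) = x_0 * exp(mu t) = 5*exp(-t/3)/3.
Var(X_t) = E[X_t^2] - (E[X_t])^2 = x_0^2 * exp(2 mu t) * (exp(sigma^2 t) - 1) = (25*exp(49*t/16) - 25)*exp(-2*t/3)/9.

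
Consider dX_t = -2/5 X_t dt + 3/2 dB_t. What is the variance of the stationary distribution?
lim Var(X_t) = 45/16

The OU SDE dX = -theta X dt + sigma dB admits the integrating factor exp(theta t): d(exp(theta t) X_t) = sigma exp(theta t) dB_t. Integrating from 0 to t gives X_t = x_0 * exp(-theta t) + sigma * int_0^t exp(-theta (t-s)) dB_s for any initial x_0. The Itô integral has variance (by the Itô isometry) sigma^2 * int_0^t exp(-2 theta (t - s)) ds = sigma^2 * (1 - exp(-2 theta t)) / (2 theta), independent of x_0.
With theta = 2/5, sigma = 3/2:
  Var(X_t) = (3/2)^2 * (1 - exp(-2*2/5 t)) / (2 * 2/5) = 45/16 - 45*exp(-4*t/5)/16.
As t -> infinity, exp(-2*2/5 t) -> 0, so the stationary variance is sigma^2 / (2 theta) = 45/16.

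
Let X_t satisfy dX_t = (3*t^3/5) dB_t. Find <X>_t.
<X>_t = 9*t^7/175

For an Itô process dX_t = a(t) dt + b(t) dB_t, the quadratic variation is <X>_t = int_0^t b(s)^2 ds (the drift term does not contribute). Here b(s) = 3*s^3/5, so
  b(s)^2 = 9*s^6/25.
Integrating from 0 to t:
  <X>_t = int_0^t (9*s^6/25) ds = 9*t^7/175.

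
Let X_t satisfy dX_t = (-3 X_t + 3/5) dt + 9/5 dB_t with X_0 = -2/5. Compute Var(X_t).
Var(X_t) = 27/50 - 27*exp(-6*t)/50

The variance V(t) = Var(X_t) satisfies V'(t) = 2 a V(t) + c^2 with V(0) = 0 (drift coefficient is linear in X, diffusion is constant). With a = -3, c = 9/5, the solution is
  V(t) = (c^2 / (2 a)) * (exp(2 a t) - 1)
       = ((9/5)^2 / (2*(-3))) * (exp((-6) t) - 1)
       = 27/50 - 27*exp(-6*t)/50.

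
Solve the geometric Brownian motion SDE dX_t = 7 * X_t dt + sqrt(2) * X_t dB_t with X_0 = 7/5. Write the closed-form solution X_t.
X_t = 7/5 * exp((6) * t + (sqrt(2)) * B_t)

For GBM dX = mu X dt + sigma X dB with X_0 = x_0, apply Itô to Y = log X: dY = (mu - sigma^2/2) dt + sigma dB, so Y_t = log(x_0) + (mu - sigma^2/2) t + sigma B_t and hence X_t = x_0 * exp((mu - sigma^2/2) t + sigma B_t).
With mu = 7, sigma = sqrt(2), x_0 = 7/5, this gives:
  X_t = 7/5 * exp((6) * t + (sqrt(2)) * B_t).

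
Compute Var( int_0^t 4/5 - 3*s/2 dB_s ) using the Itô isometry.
Var = t*(75*t^2 - 120*t + 64)/100

The Itô integral of a deterministic integrand f(s) has mean 0 because each increment f(s) * (B_{s+ds} - B_s) has mean 0. By the Itô isometry:
  Var( int_0^t f(s) dB_s ) = E[ (int_0^t f(s) dB_s)^2 ] = int_0^t f(s)^2 ds.
Here f(s) = 4/5 - 3*s/2, so f(s)^2 = (15*s - 8)^2/100. Integrate:
  int_0^t ((15*s - 8)^2/100) ds = t*(75*t^2 - 120*t + 64)/100.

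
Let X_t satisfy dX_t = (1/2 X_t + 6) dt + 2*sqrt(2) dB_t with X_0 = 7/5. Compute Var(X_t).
Var(X_t) = 8*exp(t) - 8

The variance V(t) = Var(X_t) satisfies V'(t) = 2 a V(t) + c^2 with V(0) = 0 (drift coefficient is linear in X, diffusion is constant). With a = 1/2, c = 2*sqrt(2), the solution is
  V(t) = (c^2 / (2 a)) * (exp(2 a t) - 1)
       = ((2*sqrt(2))^2 / (2*(1/2))) * (exp(1 t) - 1)
       = 8*exp(t) - 8.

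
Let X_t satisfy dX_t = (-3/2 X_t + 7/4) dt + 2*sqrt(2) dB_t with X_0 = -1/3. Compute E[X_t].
E[X_t] = 7/6 - 3*exp(-3*t/2)/2

Taking expectations and using E[dB_t] = 0, the mean m(t) = E[X_t] satisfies the ODE m'(t) = a m(t) + b with m(0) = x_0. With a = -3/2, b = 7/4, x_0 = -1/3, the solution is
  m(t) = x_0 * exp(a t) + (b/a) * (exp(a t) - 1)
       = (-1/3) * exp((-3/2) t) + ((7/4)/(-3/2)) * (exp((-3/2) t) - 1)
       = 7/6 - 3*exp(-3*t/2)/2.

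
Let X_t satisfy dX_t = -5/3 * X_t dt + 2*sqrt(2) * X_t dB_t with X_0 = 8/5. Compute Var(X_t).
Var(X_t) = (64*exp(8*t) - 64)*exp(-10*t/3)/25

For GBM dX = mu X dt + sigma X dB with X_0 = x_0, apply Itô to Y = log X: dY = (mu - sigma^2/2) dt + sigma dB, so Y_t = log(x_0) + (mu - sigma^2/2) t + sigma B_t and hence X_t = x_0 * exp((mu - sigma^2/2) t + sigma B_t).
With mu = -5/3, sigma = 2*sqrt(2), x_0 = 8/5, this gives:
  X_t = 8/5 * exp((-17/3) * t + (2*sqrt(2)) * B_t).
Since sigma*B_t ~ Normal(0, sigma^2 t), E[exp(sigma*B_t)] = exp(sigma^2 t / 2); so E[X_t] = x_0 * exp((mu - sigma^2/2) t) * exp(sigma^2 t / 2) = x_0 * exp(mu t) = 8*exp(-5*t/3)/5.
Var(X_t) = E[X_t^2] - (E[X_t])^2 = x_0^2 * exp(2 mu t) * (exp(sigma^2 t) - 1) = (64*exp(8*t) - 64)*exp(-10*t/3)/25.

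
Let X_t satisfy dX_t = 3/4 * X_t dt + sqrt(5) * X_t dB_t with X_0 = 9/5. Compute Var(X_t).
Var(X_t) = 81*(exp(5*t) - 1)*exp(3*t/2)/25

For GBM dX = mu X dt + sigma X dB with X_0 = x_0, apply Itô to Y = log X: dY = (mu - sigma^2/2) dt + sigma dB, so Y_t = log(x_0) + (mu - sigma^2/2) t + sigma B_t and hence X_t = x_0 * exp((mu - sigma^2/2) t + sigma B_t).
With mu = 3/4, sigma = sqrt(5), x_0 = 9/5, this gives:
  X_t = 9/5 * exp((-7/4) * t + (sqrt(5)) * B_t).
Since sigma*B_t ~ Normal(0, sigma^2 t), E[exp(sigma*B_t)] = exp(sigma^2 t / 2); so E[X_t] = x_0 * exp((mu - sigma^2/2) t) * exp(sigma^2 t / 2) = x_0 * exp(mu t) = 9*exp(3*t/4)/5.
Var(X_t) = E[X_t^2] - (E[X_t])^2 = x_0^2 * exp(2 mu t) * (exp(sigma^2 t) - 1) = 81*(exp(5*t) - 1)*exp(3*t/2)/25.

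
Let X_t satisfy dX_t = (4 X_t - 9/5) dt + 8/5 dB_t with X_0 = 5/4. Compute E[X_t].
E[X_t] = 4*exp(4*t)/5 + 9/20

Taking expectations and using E[dB_t] = 0, the mean m(t) = E[X_t] satisfies the ODE m'(t) = a m(t) + b with m(0) = x_0. With a = 4, b = -9/5, x_0 = 5/4, the solution is
  m(t) = x_0 * exp(a t) + (b/a) * (exp(a t) - 1)
       = (5/4) * exp(4 t) + ((-9/5)/4) * (exp(4 t) - 1)
       = 4*exp(4*t)/5 + 9/20.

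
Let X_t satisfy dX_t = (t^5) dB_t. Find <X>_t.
<X>_t = t^11/11

For an Itô process dX_t = a(t) dt + b(t) dB_t, the quadratic variation is <X>_t = int_0^t b(s)^2 ds (the drift term does not contribute). Here b(s) = s^5, so
  b(s)^2 = s^10.
Integrating from 0 to t:
  <X>_t = int_0^t (s^10) ds = t^11/11.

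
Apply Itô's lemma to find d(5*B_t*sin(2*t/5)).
d(5*B_t*sin(2*t/5)) = (2*B_t*cos(2*t/5)) dt + (5*sin(2*t/5)) dB_t

Itô's formula for f(t, x): d f(t, B_t) = (f_t + (1/2) f_xx) dt + f_x dB_t. Compute partials of f(t, x) = 5*x*sin(2*t/5):
  f_t(t,x)  = 2*x*cos(2*t/5)
  f_x(t,x)  = 5*sin(2*t/5)
  f_xx(t,x) = 0
Assemble drift = f_t + (1/2) f_xx = 2*x*cos(2*t/5) and diffusion = f_x = 5*sin(2*t/5). Substituting x = B_t:
  d(5*B_t*sin(2*t/5)) = (2*B_t*cos(2*t/5)) dt + (5*sin(2*t/5)) dB_t.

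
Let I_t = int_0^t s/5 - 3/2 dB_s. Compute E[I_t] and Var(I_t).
E[I_t] = 0; Var(I_t) = t*(4*t^2 - 90*t + 675)/300

The Itô integral of a deterministic integrand f(s) has mean 0 because each increment f(s) * (B_{s+ds} - B_s) has mean 0. By the Itô isometry:
  Var( int_0^t f(s) dB_s ) = E[ (int_0^t f(s) dB_s)^2 ] = int_0^t f(s)^2 ds.
Here f(s) = s/5 - 3/2, so f(s)^2 = (2*s - 15)^2/100. Integrate:
  int_0^t ((2*s - 15)^2/100) ds = t*(4*t^2 - 90*t + 675)/300.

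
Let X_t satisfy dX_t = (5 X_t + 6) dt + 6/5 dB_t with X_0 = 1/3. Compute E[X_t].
E[X_t] = 23*exp(5*t)/15 - 6/5

Taking expectations and using E[dB_t] = 0, the mean m(t) = E[X_t] satisfies the ODE m'(t) = a m(t) + b with m(0) = x_0. With a = 5, b = 6, x_0 = 1/3, the solution is
  m(t) = x_0 * exp(a t) + (b/a) * (exp(a t) - 1)
       = (1/3) * exp(5 t) + (6/5) * (exp(5 t) - 1)
       = 23*exp(5*t)/15 - 6/5.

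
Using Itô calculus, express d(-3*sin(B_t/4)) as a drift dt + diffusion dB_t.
d(-3*sin(B_t/4)) = (3*sin(B_t/4)/32) dt + (-3*cos(B_t/4)/4) dB_t

Itô's formula for f(B_t) gives d f(B_t) = f'(B_t) dB_t + (1/2) f''(B_t) dt. Compute derivatives of f(x) = -3*sin(x/4):
  f'(x)  = -3*cos(x/4)/4
  f''(x) = 3*sin(x/4)/16
Substitute x = B_t and multiply the f'' term by 1/2:
  drift     = (1/2) * (3*sin(x/4)/16) evaluated at B_t = 3*sin(B_t/4)/32
  diffusion = (-3*cos(x/4)/4) evaluated at B_t = -3*cos(B_t/4)/4
Therefore d(-3*sin(B_t/4)) = (3*sin(B_t/4)/32) dt + (-3*cos(B_t/4)/4) dB_t.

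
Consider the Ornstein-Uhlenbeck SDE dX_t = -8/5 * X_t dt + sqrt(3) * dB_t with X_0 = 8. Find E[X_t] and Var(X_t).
E[X_t] = 8*exp(-8*t/5); Var(X_t) = 15/16 - 15*exp(-16*t/5)/16

The OU SDE dX = -theta X dt + sigma dB admits the integrating factor exp(theta t): d(exp(theta t) X_t) = sigma exp(theta t) dB_t. Integrating from 0 to t:
  X_t = x_0 * exp(-theta t) + sigma * int_0^t exp(-theta (t-s)) dB_s.
The Itô integral has mean 0 and (by the Itô isometry) variance sigma^2 * int_0^t exp(-2 theta (t - s)) ds = sigma^2 * (1 - exp(-2 theta t)) / (2 theta).
With theta = 8/5, sigma = sqrt(3), x_0 = 8:
  E[X_t] = 8 * exp(-8/5 t) = 8*exp(-8*t/5)
  Var(X_t) = (sqrt(3))^2 * (1 - exp(-2*8/5 t)) / (2 * 8/5) = 15/16 - 15*exp(-16*t/5)/16.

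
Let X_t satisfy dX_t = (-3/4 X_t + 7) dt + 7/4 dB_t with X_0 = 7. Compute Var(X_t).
Var(X_t) = 49/24 - 49*exp(-3*t/2)/24

The variance V(t) = Var(X_t) satisfies V'(t) = 2 a V(t) + c^2 with V(0) = 0 (drift coefficient is linear in X, diffusion is constant). With a = -3/4, c = 7/4, the solution is
  V(t) = (c^2 / (2 a)) * (exp(2 a t) - 1)
       = ((7/4)^2 / (2*(-3/4))) * (exp((-3/2) t) - 1)
       = 49/24 - 49*exp(-3*t/2)/24.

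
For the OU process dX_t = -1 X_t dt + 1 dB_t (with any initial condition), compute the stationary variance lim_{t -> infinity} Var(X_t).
lim Var(X_t) = 1/2

The OU SDE dX = -theta X dt + sigma dB admits the integrating factor exp(theta t): d(exp(theta t) X_t) = sigma exp(theta t) dB_t. Integrating from 0 to t gives X_t = x_0 * exp(-theta t) + sigma * int_0^t exp(-theta (t-s)) dB_s for any initial x_0. The Itô integral has variance (by the Itô isometry) sigma^2 * int_0^t exp(-2 theta (t - s)) ds = sigma^2 * (1 - exp(-2 theta t)) / (2 theta), independent of x_0.
With theta = 1, sigma = 1:
  Var(X_t) = (1)^2 * (1 - exp(-2*1 t)) / (2 * 1) = 1/2 - exp(-2*t)/2.
As t -> infinity, exp(-2*1 t) -> 0, so the stationary variance is sigma^2 / (2 theta) = 1/2.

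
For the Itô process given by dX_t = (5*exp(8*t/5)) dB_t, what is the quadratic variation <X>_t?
<X>_t = 125*exp(16*t/5)/16 - 125/16

For an Itô process dX_t = a(t) dt + b(t) dB_t, the quadratic variation is <X>_t = int_0^t b(s)^2 ds (the drift term does not contribute). Here b(s) = 5*exp(8*s/5), so
  b(s)^2 = 25*exp(16*s/5).
Integrating from 0 to t:
  <X>_t = int_0^t (25*exp(16*s/5)) ds = 125*exp(16*t/5)/16 - 125/16.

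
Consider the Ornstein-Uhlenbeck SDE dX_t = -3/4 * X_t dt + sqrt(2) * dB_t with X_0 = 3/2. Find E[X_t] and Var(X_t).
E[X_t] = 3*exp(-3*t/4)/2; Var(X_t) = 4/3 - 4*exp(-3*t/2)/3

The OU SDE dX = -theta X dt + sigma dB admits the integrating factor exp(theta t): d(exp(theta t) X_t) = sigma exp(theta t) dB_t. Integrating from 0 to t:
  X_t = x_0 * exp(-theta t) + sigma * int_0^t exp(-theta (t-s)) dB_s.
The Itô integral has mean 0 and (by the Itô isometry) variance sigma^2 * int_0^t exp(-2 theta (t - s)) ds = sigma^2 * (1 - exp(-2 theta t)) / (2 theta).
With theta = 3/4, sigma = sqrt(2), x_0 = 3/2:
  E[X_t] = 3/2 * exp(-3/4 t) = 3*exp(-3*t/4)/2
  Var(X_t) = (sqrt(2))^2 * (1 - exp(-2*3/4 t)) / (2 * 3/4) = 4/3 - 4*exp(-3*t/2)/3.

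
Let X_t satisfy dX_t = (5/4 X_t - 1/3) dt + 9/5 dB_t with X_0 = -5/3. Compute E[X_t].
E[X_t] = 4/15 - 29*exp(5*t/4)/15

Taking expectations and using E[dB_t] = 0, the mean m(t) = E[X_t] satisfies the ODE m'(t) = a m(t) + b with m(0) = x_0. With a = 5/4, b = -1/3, x_0 = -5/3, the solution is
  m(t) = x_0 * exp(a t) + (b/a) * (exp(a t) - 1)
       = (-5/3) * exp((5/4) t) + ((-1/3)/(5/4)) * (exp((5/4) t) - 1)
       = 4/15 - 29*exp(5*t/4)/15.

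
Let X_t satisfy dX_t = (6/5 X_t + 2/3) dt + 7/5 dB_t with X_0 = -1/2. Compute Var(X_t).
Var(X_t) = 49*exp(12*t/5)/60 - 49/60

The variance V(t) = Var(X_t) satisfies V'(t) = 2 a V(t) + c^2 with V(0) = 0 (drift coefficient is linear in X, diffusion is constant). With a = 6/5, c = 7/5, the solution is
  V(t) = (c^2 / (2 a)) * (exp(2 a t) - 1)
       = ((7/5)^2 / (2*(6/5))) * (exp((12/5) t) - 1)
       = 49*exp(12*t/5)/60 - 49/60.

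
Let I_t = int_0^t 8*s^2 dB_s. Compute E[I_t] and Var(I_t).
E[I_t] = 0; Var(I_t) = 64*t^5/5

The Itô integral of a deterministic integrand f(s) has mean 0 because each increment f(s) * (B_{s+ds} - B_s) has mean 0. By the Itô isometry:
  Var( int_0^t f(s) dB_s ) = E[ (int_0^t f(s) dB_s)^2 ] = int_0^t f(s)^2 ds.
Here f(s) = 8*s^2, so f(s)^2 = 64*s^4. Integrate:
  int_0^t (64*s^4) ds = 64*t^5/5.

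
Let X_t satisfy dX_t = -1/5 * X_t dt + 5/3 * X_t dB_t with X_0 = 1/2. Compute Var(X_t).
Var(X_t) = (exp(25*t/9) - 1)*exp(-2*t/5)/4

For GBM dX = mu X dt + sigma X dB with X_0 = x_0, apply Itô to Y = log X: dY = (mu - sigma^2/2) dt + sigma dB, so Y_t = log(x_0) + (mu - sigma^2/2) t + sigma B_t and hence X_t = x_0 * exp((mu - sigma^2/2) t + sigma B_t).
With mu = -1/5, sigma = 5/3, x_0 = 1/2, this gives:
  X_t = 1/2 * exp((-143/90) * t + (5/3) * B_t).
Since sigma*B_t ~ Normal(0, sigma^2 t), E[exp(sigma*B_t)] = exp(sigma^2 t / 2); so E[X_t] = x_0 * exp((mu - sigma^2/2) t) * exp(sigma^2 t / 2) = x_0 * exp(mu t) = exp(-t/5)/2.
Var(X_t) = E[X_t^2] - (E[X_t])^2 = x_0^2 * exp(2 mu t) * (exp(sigma^2 t) - 1) = (exp(25*t/9) - 1)*exp(-2*t/5)/4.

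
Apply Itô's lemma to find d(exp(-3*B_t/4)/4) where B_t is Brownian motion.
d(exp(-3*B_t/4)/4) = (9*exp(-3*B_t/4)/128) dt + (-3*exp(-3*B_t/4)/16) dB_t

Itô's formula for f(B_t) gives d f(B_t) = f'(B_t) dB_t + (1/2) f''(B_t) dt. Compute derivatives of f(x) = exp(-3*x/4)/4:
  f'(x)  = -3*exp(-3*x/4)/16
  f''(x) = 9*exp(-3*x/4)/64
Substitute x = B_t and multiply the f'' term by 1/2:
  drift     = (1/2) * (9*exp(-3*x/4)/64) evaluated at B_t = 9*exp(-3*B_t/4)/128
  diffusion = (-3*exp(-3*x/4)/16) evaluated at B_t = -3*exp(-3*B_t/4)/16
Therefore d(exp(-3*B_t/4)/4) = (9*exp(-3*B_t/4)/128) dt + (-3*exp(-3*B_t/4)/16) dB_t.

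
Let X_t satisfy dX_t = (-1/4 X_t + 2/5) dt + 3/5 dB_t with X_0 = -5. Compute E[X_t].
E[X_t] = 8/5 - 33*exp(-t/4)/5

Taking expectations and using E[dB_t] = 0, the mean m(t) = E[X_t] satisfies the ODE m'(t) = a m(t) + b with m(0) = x_0. With a = -1/4, b = 2/5, x_0 = -5, the solution is
  m(t) = x_0 * exp(a t) + (b/a) * (exp(a t) - 1)
       = (-5) * exp((-1/4) t) + ((2/5)/(-1/4)) * (exp((-1/4) t) - 1)
       = 8/5 - 33*exp(-t/4)/5.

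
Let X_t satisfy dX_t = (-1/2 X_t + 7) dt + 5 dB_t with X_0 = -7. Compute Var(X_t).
Var(X_t) = 25 - 25*exp(-t)

The variance V(t) = Var(X_t) satisfies V'(t) = 2 a V(t) + c^2 with V(0) = 0 (drift coefficient is linear in X, diffusion is constant). With a = -1/2, c = 5, the solution is
  V(t) = (c^2 / (2 a)) * (exp(2 a t) - 1)
       = (5^2 / (2*(-1/2))) * (exp((-1) t) - 1)
       = 25 - 25*exp(-t).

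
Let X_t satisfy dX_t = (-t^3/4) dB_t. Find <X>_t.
<X>_t = t^7/112

For an Itô process dX_t = a(t) dt + b(t) dB_t, the quadratic variation is <X>_t = int_0^t b(s)^2 ds (the drift term does not contribute). Here b(s) = -s^3/4, so
  b(s)^2 = s^6/16.
Integrating from 0 to t:
  <X>_t = int_0^t (s^6/16) ds = t^7/112.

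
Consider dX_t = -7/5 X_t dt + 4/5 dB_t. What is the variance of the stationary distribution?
lim Var(X_t) = 8/35

The OU SDE dX = -theta X dt + sigma dB admits the integrating factor exp(theta t): d(exp(theta t) X_t) = sigma exp(theta t) dB_t. Integrating from 0 to t gives X_t = x_0 * exp(-theta t) + sigma * int_0^t exp(-theta (t-s)) dB_s for any initial x_0. The Itô integral has variance (by the Itô isometry) sigma^2 * int_0^t exp(-2 theta (t - s)) ds = sigma^2 * (1 - exp(-2 theta t)) / (2 theta), independent of x_0.
With theta = 7/5, sigma = 4/5:
  Var(X_t) = (4/5)^2 * (1 - exp(-2*7/5 t)) / (2 * 7/5) = 8/35 - 8*exp(-14*t/5)/35.
As t -> infinity, exp(-2*7/5 t) -> 0, so the stationary variance is sigma^2 / (2 theta) = 8/35.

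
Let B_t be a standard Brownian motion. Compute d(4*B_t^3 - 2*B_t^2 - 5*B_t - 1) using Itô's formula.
d(4*B_t^3 - 2*B_t^2 - 5*B_t - 1) = (12*B_t - 2) dt + (12*B_t^2 - 4*B_t - 5) dB_t

Itô's formula for f(B_t) gives d f(B_t) = f'(B_t) dB_t + (1/2) f''(B_t) dt. Compute derivatives of f(x) = 4*x^3 - 2*x^2 - 5*x - 1:
  f'(x)  = 12*x^2 - 4*x - 5
  f''(x) = 24*x - 4
Substitute x = B_t and multiply the f'' term by 1/2:
  drift     = (1/2) * (24*x - 4) evaluated at B_t = 12*B_t - 2
  diffusion = (12*x^2 - 4*x - 5) evaluated at B_t = 12*B_t^2 - 4*B_t - 5
Therefore d(4*B_t^3 - 2*B_t^2 - 5*B_t - 1) = (12*B_t - 2) dt + (12*B_t^2 - 4*B_t - 5) dB_t.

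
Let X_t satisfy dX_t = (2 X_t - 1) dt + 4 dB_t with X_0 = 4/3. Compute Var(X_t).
Var(X_t) = 4*exp(4*t) - 4

The variance V(t) = Var(X_t) satisfies V'(t) = 2 a V(t) + c^2 with V(0) = 0 (drift coefficient is linear in X, diffusion is constant). With a = 2, c = 4, the solution is
  V(t) = (c^2 / (2 a)) * (exp(2 a t) - 1)
       = (4^2 / (2*2)) * (exp(4 t) - 1)
       = 4*exp(4*t) - 4.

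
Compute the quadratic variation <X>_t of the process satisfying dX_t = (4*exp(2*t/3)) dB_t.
<X>_t = 12*exp(4*t/3) - 12

For an Itô process dX_t = a(t) dt + b(t) dB_t, the quadratic variation is <X>_t = int_0^t b(s)^2 ds (the drift term does not contribute). Here b(s) = 4*exp(2*s/3), so
  b(s)^2 = 16*exp(4*s/3).
Integrating from 0 to t:
  <X>_t = int_0^t (16*exp(4*s/3)) ds = 12*exp(4*t/3) - 12.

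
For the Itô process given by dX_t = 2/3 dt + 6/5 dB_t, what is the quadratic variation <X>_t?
<X>_t = 36*t/25

For an Itô process dX_t = a(t) dt + b(t) dB_t, the quadratic variation is <X>_t = int_0^t b(s)^2 ds (the drift term does not contribute). Here b(s) = 6/5, so
  b(s)^2 = 36/25.
Integrating from 0 to t:
  <X>_t = int_0^t (36/25) ds = 36*t/25.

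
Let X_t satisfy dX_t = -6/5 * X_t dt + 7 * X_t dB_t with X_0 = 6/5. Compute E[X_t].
E[X_t] = 6*exp(-6*t/5)/5

For GBM dX = mu X dt + sigma X dB with X_0 = x_0, apply Itô to Y = log X: dY = (mu - sigma^2/2) dt + sigma dB, so Y_t = log(x_0) + (mu - sigma^2/2) t + sigma B_t and hence X_t = x_0 * exp((mu - sigma^2/2) t + sigma B_t).
With mu = -6/5, sigma = 7, x_0 = 6/5, this gives:
  X_t = 6/5 * exp((-257/10) * t + (7) * B_t).
Since sigma*B_t ~ Normal(0, sigma^2 t), E[exp(sigma*B_t)] = exp(sigma^2 t / 2); so E[X_t] = x_0 * exp((mu - sigma^2/2) t) * exp(sigma^2 t / 2) = x_0 * exp(mu t) = 6*exp(-6*t/5)/5.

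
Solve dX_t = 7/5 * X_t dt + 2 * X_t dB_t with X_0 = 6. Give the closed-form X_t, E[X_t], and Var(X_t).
X_t = 6 * exp((-3/5) t + (2) B_t); E[X_t] = 6*exp(7*t/5); Var(X_t) = 36*(exp(4*t) - 1)*exp(14*t/5)

For GBM dX = mu X dt + sigma X dB with X_0 = x_0, apply Itô to Y = log X: dY = (mu - sigma^2/2) dt + sigma dB, so Y_t = log(x_0) + (mu - sigma^2/2) t + sigma B_t and hence X_t = x_0 * exp((mu - sigma^2/2) t + sigma B_t).
With mu = 7/5, sigma = 2, x_0 = 6, this gives:
  X_t = 6 * exp((-3/5) * t + (2) * B_t).
Since sigma*B_t ~ Normal(0, sigma^2 t), E[exp(sigma*B_t)] = exp(sigma^2 t / 2); so E[X_t] = x_0 * exp((mu - sigma^2/2) t) * exp(sigma^2 t / 2) = x_0 * exp(mu t) = 6*exp(7*t/5).
Var(X_t) = E[X_t^2] - (E[X_t])^2 = x_0^2 * exp(2 mu t) * (exp(sigma^2 t) - 1) = 36*(exp(4*t) - 1)*exp(14*t/5).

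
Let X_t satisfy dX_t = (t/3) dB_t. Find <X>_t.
<X>_t = t^3/27

For an Itô process dX_t = a(t) dt + b(t) dB_t, the quadratic variation is <X>_t = int_0^t b(s)^2 ds (the drift term does not contribute). Here b(s) = s/3, so
  b(s)^2 = s^2/9.
Integrating from 0 to t:
  <X>_t = int_0^t (s^2/9) ds = t^3/27.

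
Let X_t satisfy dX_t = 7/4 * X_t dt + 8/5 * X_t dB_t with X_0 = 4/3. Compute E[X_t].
E[X_t] = 4*exp(7*t/4)/3

For GBM dX = mu X dt + sigma X dB with X_0 = x_0, apply Itô to Y = log X: dY = (mu - sigma^2/2) dt + sigma dB, so Y_t = log(x_0) + (mu - sigma^2/2) t + sigma B_t and hence X_t = x_0 * exp((mu - sigma^2/2) t + sigma B_t).
With mu = 7/4, sigma = 8/5, x_0 = 4/3, this gives:
  X_t = 4/3 * exp((47/100) * t + (8/5) * B_t).
Since sigma*B_t ~ Normal(0, sigma^2 t), E[exp(sigma*B_t)] = exp(sigma^2 t / 2); so E[X_t] = x_0 * exp((mu - sigma^2/2) t) * exp(sigma^2 t / 2) = x_0 * exp(mu t) = 4*exp(7*t/4)/3.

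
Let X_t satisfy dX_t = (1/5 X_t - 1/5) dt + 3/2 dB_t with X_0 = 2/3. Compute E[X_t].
E[X_t] = 1 - exp(t/5)/3

Taking expectations and using E[dB_t] = 0, the mean m(t) = E[X_t] satisfies the ODE m'(t) = a m(t) + b with m(0) = x_0. With a = 1/5, b = -1/5, x_0 = 2/3, the solution is
  m(t) = x_0 * exp(a t) + (b/a) * (exp(a t) - 1)
       = (2/3) * exp((1/5) t) + ((-1/5)/(1/5)) * (exp((1/5) t) - 1)
       = 1 - exp(t/5)/3.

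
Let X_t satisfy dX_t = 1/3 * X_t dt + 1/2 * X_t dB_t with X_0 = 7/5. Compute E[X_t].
E[X_t] = 7*exp(t/3)/5

For GBM dX = mu X dt + sigma X dB with X_0 = x_0, apply Itô to Y = log X: dY = (mu - sigma^2/2) dt + sigma dB, so Y_t = log(x_0) + (mu - sigma^2/2) t + sigma B_t and hence X_t = x_0 * exp((mu - sigma^2/2) t + sigma B_t).
With mu = 1/3, sigma = 1/2, x_0 = 7/5, this gives:
  X_t = 7/5 * exp((5/24) * t + (1/2) * B_t).
Since sigma*B_t ~ Normal(0, sigma^2 t), E[exp(sigma*B_t)] = exp(sigma^2 t / 2); so E[X_t] = x_0 * exp((mu - sigma^2/2) t) * exp(sigma^2 t / 2) = x_0 * exp(mu t) = 7*exp(t/3)/5.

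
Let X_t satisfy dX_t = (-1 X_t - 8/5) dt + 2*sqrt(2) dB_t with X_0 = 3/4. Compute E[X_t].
E[X_t] = -8/5 + 47*exp(-t)/20

Taking expectations and using E[dB_t] = 0, the mean m(t) = E[X_t] satisfies the ODE m'(t) = a m(t) + b with m(0) = x_0. With a = -1, b = -8/5, x_0 = 3/4, the solution is
  m(t) = x_0 * exp(a t) + (b/a) * (exp(a t) - 1)
       = (3/4) * exp((-1) t) + ((-8/5)/(-1)) * (exp((-1) t) - 1)
       = -8/5 + 47*exp(-t)/20.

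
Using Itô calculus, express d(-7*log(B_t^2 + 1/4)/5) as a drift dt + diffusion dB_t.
d(-7*log(B_t^2 + 1/4)/5) = (28*(4*B_t^2 - 1)/(5*(4*B_t^2 + 1)^2)) dt + (-56*B_t/(20*B_t^2 + 5)) dB_t

Itô's formula for f(B_t) gives d f(B_t) = f'(B_t) dB_t + (1/2) f''(B_t) dt. Compute derivatives of f(x) = -7*log(x^2 + 1/4)/5:
  f'(x)  = -56*x/(20*x^2 + 5)
  f''(x) = 56*(4*x^2 - 1)/(5*(4*x^2 + 1)^2)
Substitute x = B_t and multiply the f'' term by 1/2:
  drift     = (1/2) * (56*(4*x^2 - 1)/(5*(4*x^2 + 1)^2)) evaluated at B_t = 28*(4*B_t^2 - 1)/(5*(4*B_t^2 + 1)^2)
  diffusion = (-56*x/(20*x^2 + 5)) evaluated at B_t = -56*B_t/(20*B_t^2 + 5)
Therefore d(-7*log(B_t^2 + 1/4)/5) = (28*(4*B_t^2 - 1)/(5*(4*B_t^2 + 1)^2)) dt + (-56*B_t/(20*B_t^2 + 5)) dB_t.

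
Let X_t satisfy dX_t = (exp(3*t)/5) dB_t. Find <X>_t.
<X>_t = exp(6*t)/150 - 1/150

For an Itô process dX_t = a(t) dt + b(t) dB_t, the quadratic variation is <X>_t = int_0^t b(s)^2 ds (the drift term does not contribute). Here b(s) = exp(3*s)/5, so
  b(s)^2 = exp(6*s)/25.
Integrating from 0 to t:
  <X>_t = int_0^t (exp(6*s)/25) ds = exp(6*t)/150 - 1/150.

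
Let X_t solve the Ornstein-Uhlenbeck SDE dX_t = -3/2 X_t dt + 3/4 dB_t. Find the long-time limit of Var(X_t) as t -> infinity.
lim Var(X_t) = 3/16

The OU SDE dX = -theta X dt + sigma dB admits the integrating factor exp(theta t): d(exp(theta t) X_t) = sigma exp(theta t) dB_t. Integrating from 0 to t gives X_t = x_0 * exp(-theta t) + sigma * int_0^t exp(-theta (t-s)) dB_s for any initial x_0. The Itô integral has variance (by the Itô isometry) sigma^2 * int_0^t exp(-2 theta (t - s)) ds = sigma^2 * (1 - exp(-2 theta t)) / (2 theta), independent of x_0.
With theta = 3/2, sigma = 3/4:
  Var(X_t) = (3/4)^2 * (1 - exp(-2*3/2 t)) / (2 * 3/2) = 3/16 - 3*exp(-3*t)/16.
As t -> infinity, exp(-2*3/2 t) -> 0, so the stationary variance is sigma^2 / (2 theta) = 3/16.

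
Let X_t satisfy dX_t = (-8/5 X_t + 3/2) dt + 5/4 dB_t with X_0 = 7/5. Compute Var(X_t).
Var(X_t) = 125/256 - 125*exp(-16*t/5)/256

The variance V(t) = Var(X_t) satisfies V'(t) = 2 a V(t) + c^2 with V(0) = 0 (drift coefficient is linear in X, diffusion is constant). With a = -8/5, c = 5/4, the solution is
  V(t) = (c^2 / (2 a)) * (exp(2 a t) - 1)
       = ((5/4)^2 / (2*(-8/5))) * (exp((-16/5) t) - 1)
       = 125/256 - 125*exp(-16*t/5)/256.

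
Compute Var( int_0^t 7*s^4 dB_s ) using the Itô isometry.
Var = 49*t^9/9

The Itô integral of a deterministic integrand f(s) has mean 0 because each increment f(s) * (B_{s+ds} - B_s) has mean 0. By the Itô isometry:
  Var( int_0^t f(s) dB_s ) = E[ (int_0^t f(s) dB_s)^2 ] = int_0^t f(s)^2 ds.
Here f(s) = 7*s^4, so f(s)^2 = 49*s^8. Integrate:
  int_0^t (49*s^8) ds = 49*t^9/9.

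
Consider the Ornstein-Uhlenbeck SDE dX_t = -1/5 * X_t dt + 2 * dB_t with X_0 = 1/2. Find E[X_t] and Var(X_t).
E[X_t] = exp(-t/5)/2; Var(X_t) = 10 - 10*exp(-2*t/5)

The OU SDE dX = -theta X dt + sigma dB admits the integrating factor exp(theta t): d(exp(theta t) X_t) = sigma exp(theta t) dB_t. Integrating from 0 to t:
  X_t = x_0 * exp(-theta t) + sigma * int_0^t exp(-theta (t-s)) dB_s.
The Itô integral has mean 0 and (by the Itô isometry) variance sigma^2 * int_0^t exp(-2 theta (t - s)) ds = sigma^2 * (1 - exp(-2 theta t)) / (2 theta).
With theta = 1/5, sigma = 2, x_0 = 1/2:
  E[X_t] = 1/2 * exp(-1/5 t) = exp(-t/5)/2
  Var(X_t) = (2)^2 * (1 - exp(-2*1/5 t)) / (2 * 1/5) = 10 - 10*exp(-2*t/5).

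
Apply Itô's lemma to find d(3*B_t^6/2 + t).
d(3*B_t^6/2 + t) = (45*B_t^4/2 + 1) dt + (9*B_t^5) dB_t

Itô's formula for f(t, x): d f(t, B_t) = (f_t + (1/2) f_xx) dt + f_x dB_t. Compute partials of f(t, x) = t + 3*x^6/2:
  f_t(t,x)  = 1
  f_x(t,x)  = 9*x^5
  f_xx(t,x) = 45*x^4
Assemble drift = f_t + (1/2) f_xx = 45*x^4/2 + 1 and diffusion = f_x = 9*x^5. Substituting x = B_t:
  d(3*B_t^6/2 + t) = (45*B_t^4/2 + 1) dt + (9*B_t^5) dB_t.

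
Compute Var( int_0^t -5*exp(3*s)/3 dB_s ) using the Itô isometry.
Var = 25*exp(6*t)/54 - 25/54

The Itô integral of a deterministic integrand f(s) has mean 0 because each increment f(s) * (B_{s+ds} - B_s) has mean 0. By the Itô isometry:
  Var( int_0^t f(s) dB_s ) = E[ (int_0^t f(s) dB_s)^2 ] = int_0^t f(s)^2 ds.
Here f(s) = -5*exp(3*s)/3, so f(s)^2 = 25*exp(6*s)/9. Integrate:
  int_0^t (25*exp(6*s)/9) ds = 25*exp(6*t)/54 - 25/54.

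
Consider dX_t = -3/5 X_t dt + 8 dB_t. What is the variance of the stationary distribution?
lim Var(X_t) = 160/3

The OU SDE dX = -theta X dt + sigma dB admits the integrating factor exp(theta t): d(exp(theta t) X_t) = sigma exp(theta t) dB_t. Integrating from 0 to t gives X_t = x_0 * exp(-theta t) + sigma * int_0^t exp(-theta (t-s)) dB_s for any initial x_0. The Itô integral has variance (by the Itô isometry) sigma^2 * int_0^t exp(-2 theta (t - s)) ds = sigma^2 * (1 - exp(-2 theta t)) / (2 theta), independent of x_0.
With theta = 3/5, sigma = 8:
  Var(X_t) = (8)^2 * (1 - exp(-2*3/5 t)) / (2 * 3/5) = 160/3 - 160*exp(-6*t/5)/3.
As t -> infinity, exp(-2*3/5 t) -> 0, so the stationary variance is sigma^2 / (2 theta) = 160/3.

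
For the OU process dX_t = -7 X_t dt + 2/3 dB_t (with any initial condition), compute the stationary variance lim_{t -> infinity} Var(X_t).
lim Var(X_t) = 2/63

The OU SDE dX = -theta X dt + sigma dB admits the integrating factor exp(theta t): d(exp(theta t) X_t) = sigma exp(theta t) dB_t. Integrating from 0 to t gives X_t = x_0 * exp(-theta t) + sigma * int_0^t exp(-theta (t-s)) dB_s for any initial x_0. The Itô integral has variance (by the Itô isometry) sigma^2 * int_0^t exp(-2 theta (t - s)) ds = sigma^2 * (1 - exp(-2 theta t)) / (2 theta), independent of x_0.
With theta = 7, sigma = 2/3:
  Var(X_t) = (2/3)^2 * (1 - exp(-2*7 t)) / (2 * 7) = 2/63 - 2*exp(-14*t)/63.
As t -> infinity, exp(-2*7 t) -> 0, so the stationary variance is sigma^2 / (2 theta) = 2/63.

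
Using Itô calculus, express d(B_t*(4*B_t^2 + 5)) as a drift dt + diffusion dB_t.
d(B_t*(4*B_t^2 + 5)) = (12*B_t) dt + (12*B_t^2 + 5) dB_t

Itô's formula for f(B_t) gives d f(B_t) = f'(B_t) dB_t + (1/2) f''(B_t) dt. Compute derivatives of f(x) = x*(4*x^2 + 5):
  f'(x)  = 12*x^2 + 5
  f''(x) = 24*x
Substitute x = B_t and multiply the f'' term by 1/2:
  drift     = (1/2) * (24*x) evaluated at B_t = 12*B_t
  diffusion = (12*x^2 + 5) evaluated at B_t = 12*B_t^2 + 5
Therefore d(B_t*(4*B_t^2 + 5)) = (12*B_t) dt + (12*B_t^2 + 5) dB_t.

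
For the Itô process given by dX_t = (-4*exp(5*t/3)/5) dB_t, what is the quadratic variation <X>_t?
<X>_t = 24*exp(10*t/3)/125 - 24/125

For an Itô process dX_t = a(t) dt + b(t) dB_t, the quadratic variation is <X>_t = int_0^t b(s)^2 ds (the drift term does not contribute). Here b(s) = -4*exp(5*s/3)/5, so
  b(s)^2 = 16*exp(10*s/3)/25.
Integrating from 0 to t:
  <X>_t = int_0^t (16*exp(10*s/3)/25) ds = 24*exp(10*t/3)/125 - 24/125.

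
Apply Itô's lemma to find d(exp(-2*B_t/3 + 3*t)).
d(exp(-2*B_t/3 + 3*t)) = (29*exp(-2*B_t/3 + 3*t)/9) dt + (-2*exp(-2*B_t/3 + 3*t)/3) dB_t

Itô's formula for f(t, x): d f(t, B_t) = (f_t + (1/2) f_xx) dt + f_x dB_t. Compute partials of f(t, x) = exp(3*t - 2*x/3):
  f_t(t,x)  = 3*exp(3*t - 2*x/3)
  f_x(t,x)  = -2*exp(3*t - 2*x/3)/3
  f_xx(t,x) = 4*exp(3*t - 2*x/3)/9
Assemble drift = f_t + (1/2) f_xx = 29*exp(3*t - 2*x/3)/9 and diffusion = f_x = -2*exp(3*t - 2*x/3)/3. Substituting x = B_t:
  d(exp(-2*B_t/3 + 3*t)) = (29*exp(-2*B_t/3 + 3*t)/9) dt + (-2*exp(-2*B_t/3 + 3*t)/3) dB_t.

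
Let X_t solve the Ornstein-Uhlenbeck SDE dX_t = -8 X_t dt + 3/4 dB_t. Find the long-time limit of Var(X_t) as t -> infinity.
lim Var(X_t) = 9/256

The OU SDE dX = -theta X dt + sigma dB admits the integrating factor exp(theta t): d(exp(theta t) X_t) = sigma exp(theta t) dB_t. Integrating from 0 to t gives X_t = x_0 * exp(-theta t) + sigma * int_0^t exp(-theta (t-s)) dB_s for any initial x_0. The Itô integral has variance (by the Itô isometry) sigma^2 * int_0^t exp(-2 theta (t - s)) ds = sigma^2 * (1 - exp(-2 theta t)) / (2 theta), independent of x_0.
With theta = 8, sigma = 3/4:
  Var(X_t) = (3/4)^2 * (1 - exp(-2*8 t)) / (2 * 8) = 9/256 - 9*exp(-16*t)/256.
As t -> infinity, exp(-2*8 t) -> 0, so the stationary variance is sigma^2 / (2 theta) = 9/256.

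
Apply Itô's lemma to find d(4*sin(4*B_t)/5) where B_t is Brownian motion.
d(4*sin(4*B_t)/5) = (-32*sin(4*B_t)/5) dt + (16*cos(4*B_t)/5) dB_t

Itô's formula for f(B_t) gives d f(B_t) = f'(B_t) dB_t + (1/2) f''(B_t) dt. Compute derivatives of f(x) = 4*sin(4*x)/5:
  f'(x)  = 16*cos(4*x)/5
  f''(x) = -64*sin(4*x)/5
Substitute x = B_t and multiply the f'' term by 1/2:
  drift     = (1/2) * (-64*sin(4*x)/5) evaluated at B_t = -32*sin(4*B_t)/5
  diffusion = (16*cos(4*x)/5) evaluated at B_t = 16*cos(4*B_t)/5
Therefore d(4*sin(4*B_t)/5) = (-32*sin(4*B_t)/5) dt + (16*cos(4*B_t)/5) dB_t.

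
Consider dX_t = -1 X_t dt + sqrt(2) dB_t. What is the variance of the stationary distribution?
lim Var(X_t) = 1

The OU SDE dX = -theta X dt + sigma dB admits the integrating factor exp(theta t): d(exp(theta t) X_t) = sigma exp(theta t) dB_t. Integrating from 0 to t gives X_t = x_0 * exp(-theta t) + sigma * int_0^t exp(-theta (t-s)) dB_s for any initial x_0. The Itô integral has variance (by the Itô isometry) sigma^2 * int_0^t exp(-2 theta (t - s)) ds = sigma^2 * (1 - exp(-2 theta t)) / (2 theta), independent of x_0.
With theta = 1, sigma = sqrt(2):
  Var(X_t) = (sqrt(2))^2 * (1 - exp(-2*1 t)) / (2 * 1) = 1 - exp(-2*t).
As t -> infinity, exp(-2*1 t) -> 0, so the stationary variance is sigma^2 / (2 theta) = 1.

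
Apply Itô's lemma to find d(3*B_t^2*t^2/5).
d(3*B_t^2*t^2/5) = (3*t*(2*B_t^2 + t)/5) dt + (6*B_t*t^2/5) dB_t

Itô's formula for f(t, x): d f(t, B_t) = (f_t + (1/2) f_xx) dt + f_x dB_t. Compute partials of f(t, x) = 3*t^2*x^2/5:
  f_t(t,x)  = 6*t*x^2/5
  f_x(t,x)  = 6*t^2*x/5
  f_xx(t,x) = 6*t^2/5
Assemble drift = f_t + (1/2) f_xx = 3*t*(t + 2*x^2)/5 and diffusion = f_x = 6*t^2*x/5. Substituting x = B_t:
  d(3*B_t^2*t^2/5) = (3*t*(2*B_t^2 + t)/5) dt + (6*B_t*t^2/5) dB_t.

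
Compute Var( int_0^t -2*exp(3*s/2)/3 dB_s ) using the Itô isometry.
Var = 4*exp(3*t)/27 - 4/27

The Itô integral of a deterministic integrand f(s) has mean 0 because each increment f(s) * (B_{s+ds} - B_s) has mean 0. By the Itô isometry:
  Var( int_0^t f(s) dB_s ) = E[ (int_0^t f(s) dB_s)^2 ] = int_0^t f(s)^2 ds.
Here f(s) = -2*exp(3*s/2)/3, so f(s)^2 = 4*exp(3*s)/9. Integrate:
  int_0^t (4*exp(3*s)/9) ds = 4*exp(3*t)/27 - 4/27.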